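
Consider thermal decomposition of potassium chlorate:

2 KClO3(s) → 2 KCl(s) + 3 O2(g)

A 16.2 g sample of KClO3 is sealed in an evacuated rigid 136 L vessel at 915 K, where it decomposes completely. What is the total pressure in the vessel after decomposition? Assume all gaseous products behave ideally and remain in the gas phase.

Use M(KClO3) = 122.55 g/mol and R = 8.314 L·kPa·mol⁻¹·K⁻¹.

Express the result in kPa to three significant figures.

n(KClO3) = 16.2 / 122.55 = 0.1322 mol
n(gas produced) = (3/2) × 0.1322 = 0.1983 mol
P = nRT/V = 0.1983 × 8.314 × 915 / 136 = 11.09 kPa

11.1 kPa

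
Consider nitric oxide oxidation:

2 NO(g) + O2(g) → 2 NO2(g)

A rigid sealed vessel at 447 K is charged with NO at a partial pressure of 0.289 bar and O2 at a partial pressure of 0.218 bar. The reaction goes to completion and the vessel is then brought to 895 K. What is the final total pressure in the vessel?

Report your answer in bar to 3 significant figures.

At constant V, partial pressures at 447 K are proportional to moles, so apply stoichiometry directly to pressures.
P(O2) required for 0.289 bar of NO = (1/2) × 0.289 = 0.1445 bar; available 0.218 bar, so NO is limiting.
P(O2) remaining = 0.218 − (1/2) × 0.289 = 0.07350 bar
P(gaseous products) = (2)/2 × 0.289 = 0.2890 bar
P_total at 447 K = 0.07350 + 0.2890 = 0.3625 bar
Scaling to 895 K: P = 0.3625 × 895/447 = 0.7258 bar

0.726 bar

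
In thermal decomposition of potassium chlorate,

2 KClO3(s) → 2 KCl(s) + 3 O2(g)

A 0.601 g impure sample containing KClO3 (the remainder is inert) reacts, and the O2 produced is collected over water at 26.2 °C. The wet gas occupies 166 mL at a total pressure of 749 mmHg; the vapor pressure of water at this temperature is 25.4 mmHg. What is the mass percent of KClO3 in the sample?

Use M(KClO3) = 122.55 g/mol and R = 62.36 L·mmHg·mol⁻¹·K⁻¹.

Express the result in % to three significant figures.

P(O2) = 749 − 25.4 = 723.6 mmHg
n(O2) = PV/RT = (723.6 × 0.1660) / (62.36 × 299.35) = 0.006435 mol
n(KClO3) = (2/3) × 0.006435 = 0.004290 mol
m(KClO3) = 0.004290 × 122.55 = 0.5257 g
%KClO3 = 0.5257 / 0.601 × 100 = 87.47%

87.5 %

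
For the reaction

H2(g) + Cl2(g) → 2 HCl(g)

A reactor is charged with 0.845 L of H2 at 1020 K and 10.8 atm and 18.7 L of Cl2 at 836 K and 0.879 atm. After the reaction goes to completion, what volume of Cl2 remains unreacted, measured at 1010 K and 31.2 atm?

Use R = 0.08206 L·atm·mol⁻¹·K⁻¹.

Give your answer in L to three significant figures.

n(H2) = PV/RT = (10.8 × 0.845) / (0.08206 × 1020) = 0.1090 mol
n(Cl2) = PV/RT = (0.879 × 18.7) / (0.08206 × 836) = 0.2396 mol
For 0.1090 mol H2, stoichiometry requires (1/1) × 0.1090 = 0.1090 mol Cl2; 0.2396 mol is available, so H2 is limiting.
n(Cl2) consumed = (1/1) × 0.1090 = 0.1090 mol; remaining = 0.2396 − 0.1090 = 0.1306 mol
V(Cl2) = nRT/P = 0.1306 × 0.08206 × 1010 / 31.2 = 0.3469 L

0.347 L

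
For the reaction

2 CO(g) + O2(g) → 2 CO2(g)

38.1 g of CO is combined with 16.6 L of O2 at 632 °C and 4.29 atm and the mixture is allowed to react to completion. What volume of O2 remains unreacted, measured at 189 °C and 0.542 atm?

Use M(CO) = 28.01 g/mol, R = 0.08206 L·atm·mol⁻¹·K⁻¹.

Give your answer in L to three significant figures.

19.5 L

n(CO) = 38.1 / 28.01 = 1.360 mol
n(O2) = PV/RT = (4.29 × 16.6) / (0.08206 × 905.15) = 0.9588 mol
For 1.360 mol CO, stoichiometry requires (1/2) × 1.360 = 0.6800 mol O2; 0.9588 mol is available, so CO is limiting.
n(O2) consumed = (1/2) × 1.360 = 0.6800 mol; remaining = 0.9588 − 0.6800 = 0.2788 mol
V(O2) = nRT/P = 0.2788 × 0.08206 × 462.15 / 0.542 = 19.51 L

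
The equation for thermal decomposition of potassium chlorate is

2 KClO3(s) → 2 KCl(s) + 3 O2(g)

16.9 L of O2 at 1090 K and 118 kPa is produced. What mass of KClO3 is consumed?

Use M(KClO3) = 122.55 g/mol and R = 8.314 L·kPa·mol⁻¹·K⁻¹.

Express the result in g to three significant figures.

n(O2) = PV/RT = (118 × 16.9) / (8.314 × 1090) = 0.2201 mol
n(KClO3) = (2/3) × 0.2201 = 0.1467 mol
m(KClO3) = 0.1467 × 122.55 = 17.98 g

18.0 g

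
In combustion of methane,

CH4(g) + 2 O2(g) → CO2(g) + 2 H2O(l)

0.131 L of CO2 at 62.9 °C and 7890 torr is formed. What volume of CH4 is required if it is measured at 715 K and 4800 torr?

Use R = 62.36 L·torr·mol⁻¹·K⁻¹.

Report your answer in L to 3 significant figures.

0.458 L

n(CO2) = PV/RT = (7890 × 0.131) / (62.36 × 336.05) = 0.04932 mol
n(CH4) = (1/1) × 0.04932 = 0.04932 mol
V = nRT/P = 0.04932 × 62.36 × 715 / 4800 = 0.4581 L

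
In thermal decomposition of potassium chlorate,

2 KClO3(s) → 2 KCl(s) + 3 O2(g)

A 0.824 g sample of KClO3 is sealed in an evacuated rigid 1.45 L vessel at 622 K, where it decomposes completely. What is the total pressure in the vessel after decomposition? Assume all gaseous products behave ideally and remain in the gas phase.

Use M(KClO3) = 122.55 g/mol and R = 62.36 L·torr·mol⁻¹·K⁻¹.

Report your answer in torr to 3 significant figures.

270 torr

n(KClO3) = 0.824 / 122.55 = 0.006724 mol
n(gas produced) = (3/2) × 0.006724 = 0.01009 mol
P = nRT/V = 0.01009 × 62.36 × 622 / 1.45 = 269.9 torr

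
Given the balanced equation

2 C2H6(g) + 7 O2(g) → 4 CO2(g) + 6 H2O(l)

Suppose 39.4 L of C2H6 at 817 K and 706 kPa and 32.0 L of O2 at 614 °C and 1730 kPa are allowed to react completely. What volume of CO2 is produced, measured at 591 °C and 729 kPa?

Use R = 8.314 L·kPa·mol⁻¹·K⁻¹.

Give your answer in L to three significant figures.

42.3 L

n(C2H6) = PV/RT = (706 × 39.4) / (8.314 × 817) = 4.095 mol
n(O2) = PV/RT = (1730 × 32.0) / (8.314 × 887.15) = 7.506 mol
For 4.095 mol C2H6, stoichiometry requires (7/2) × 4.095 = 14.33 mol O2; 7.506 mol is available, so O2 is limiting.
n(CO2) = (4/7) × 7.506 = 4.289 mol
V(CO2) = nRT/P = 4.289 × 8.314 × 864.15 / 729 = 42.27 L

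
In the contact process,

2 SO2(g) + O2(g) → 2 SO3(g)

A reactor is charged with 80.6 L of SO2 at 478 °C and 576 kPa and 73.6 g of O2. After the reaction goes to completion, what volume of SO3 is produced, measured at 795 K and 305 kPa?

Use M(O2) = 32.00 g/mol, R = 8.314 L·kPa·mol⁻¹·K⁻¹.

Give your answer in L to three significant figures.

n(SO2) = PV/RT = (576 × 80.6) / (8.314 × 751.15) = 7.434 mol
n(O2) = 73.6 / 32.00 = 2.300 mol
For 7.434 mol SO2, stoichiometry requires (1/2) × 7.434 = 3.717 mol O2; 2.300 mol is available, so O2 is limiting.
n(SO3) = (2/1) × 2.300 = 4.600 mol
V(SO3) = nRT/P = 4.600 × 8.314 × 795 / 305 = 99.69 L

99.7 L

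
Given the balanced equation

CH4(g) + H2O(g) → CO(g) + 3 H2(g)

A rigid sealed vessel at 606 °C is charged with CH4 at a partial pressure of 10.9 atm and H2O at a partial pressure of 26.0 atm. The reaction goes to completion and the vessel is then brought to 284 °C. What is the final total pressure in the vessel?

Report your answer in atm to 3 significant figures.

37.2 atm

Because the vessel is rigid and T is held at 606 °C, work the stoichiometry in partial pressures (P_i = n_iRT/V).
P(H2O) required for 10.9 atm of CH4 = (1/1) × 10.9 = 10.90 atm; available 26.0 atm, so CH4 is limiting.
P(H2O) remaining = 26.0 − (1/1) × 10.9 = 15.10 atm
P(gaseous products) = (1+3)/1 × 10.9 = 43.60 atm
P_total at 606 °C = 15.10 + 43.60 = 58.70 atm
Scaling to 284 °C: P = 58.70 × 557.15/879.15 = 37.20 atm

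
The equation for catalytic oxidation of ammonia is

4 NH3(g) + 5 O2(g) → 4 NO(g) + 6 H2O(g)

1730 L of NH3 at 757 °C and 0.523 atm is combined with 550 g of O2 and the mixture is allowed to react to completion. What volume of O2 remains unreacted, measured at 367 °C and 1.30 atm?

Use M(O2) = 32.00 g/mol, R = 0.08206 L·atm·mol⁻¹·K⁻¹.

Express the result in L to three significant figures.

n(NH3) = PV/RT = (0.523 × 1730) / (0.08206 × 1030.15) = 10.70 mol
n(O2) = 550 / 32.00 = 17.19 mol
For 10.70 mol NH3, stoichiometry requires (5/4) × 10.70 = 13.38 mol O2; 17.19 mol is available, so NH3 is limiting.
n(O2) consumed = (5/4) × 10.70 = 13.38 mol; remaining = 17.19 − 13.38 = 3.810 mol
V(O2) = nRT/P = 3.810 × 0.08206 × 640.15 / 1.30 = 154.0 L

154 L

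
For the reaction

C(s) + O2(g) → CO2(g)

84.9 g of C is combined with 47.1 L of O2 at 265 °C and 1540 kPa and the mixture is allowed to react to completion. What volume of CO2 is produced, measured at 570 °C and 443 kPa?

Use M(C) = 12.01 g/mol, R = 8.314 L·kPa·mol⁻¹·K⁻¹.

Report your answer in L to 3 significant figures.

n(C) = 84.9 / 12.01 = 7.069 mol
n(O2) = PV/RT = (1540 × 47.1) / (8.314 × 538.15) = 16.21 mol
For 7.069 mol C, stoichiometry requires (1/1) × 7.069 = 7.069 mol O2; 16.21 mol is available, so C is limiting.
n(CO2) = (1/1) × 7.069 = 7.069 mol
V(CO2) = nRT/P = 7.069 × 8.314 × 843.15 / 443 = 111.9 L

112 L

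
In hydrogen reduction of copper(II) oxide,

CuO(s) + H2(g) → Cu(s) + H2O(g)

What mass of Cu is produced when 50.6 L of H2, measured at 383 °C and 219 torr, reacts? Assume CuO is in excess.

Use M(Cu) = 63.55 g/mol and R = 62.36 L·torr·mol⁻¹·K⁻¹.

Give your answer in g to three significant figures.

17.2 g

n(H2) = PV/RT = (219 × 50.6) / (62.36 × 656.15) = 0.2708 mol
n(Cu) = (1/1) × 0.2708 = 0.2708 mol
m(Cu) = 0.2708 × 63.55 = 17.21 g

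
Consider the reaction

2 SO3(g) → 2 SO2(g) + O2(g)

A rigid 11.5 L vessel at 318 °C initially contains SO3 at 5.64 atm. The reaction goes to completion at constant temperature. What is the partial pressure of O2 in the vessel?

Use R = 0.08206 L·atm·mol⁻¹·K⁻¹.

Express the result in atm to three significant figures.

n(SO3)₀ = PV/RT = (5.64 × 11.5) / (0.08206 × 591.15) = 1.337 mol
n(O2) = (1/2) × 1.337 = 0.6685 mol
P(O2) = nRT/V = 0.6685 × 0.08206 × 591.15 / 11.5 = 2.820 atm

2.82 atm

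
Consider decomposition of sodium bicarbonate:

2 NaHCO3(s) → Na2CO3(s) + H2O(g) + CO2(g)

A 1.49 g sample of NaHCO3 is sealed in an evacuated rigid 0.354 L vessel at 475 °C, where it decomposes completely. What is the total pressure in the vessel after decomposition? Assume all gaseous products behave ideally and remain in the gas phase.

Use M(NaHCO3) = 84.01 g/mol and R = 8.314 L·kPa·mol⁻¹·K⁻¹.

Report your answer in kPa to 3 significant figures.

312 kPa

n(NaHCO3) = 1.49 / 84.01 = 0.01774 mol
n(gas produced) = (2/2) × 0.01774 = 0.01774 mol
P = nRT/V = 0.01774 × 8.314 × 748.15 / 0.354 = 311.7 kPa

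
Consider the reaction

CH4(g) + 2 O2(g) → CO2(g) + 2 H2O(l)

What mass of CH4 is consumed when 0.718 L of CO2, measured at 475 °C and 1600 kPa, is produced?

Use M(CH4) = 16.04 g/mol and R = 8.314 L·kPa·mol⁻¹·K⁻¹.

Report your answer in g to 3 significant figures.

2.96 g

n(CO2) = PV/RT = (1600 × 0.718) / (8.314 × 748.15) = 0.1847 mol
n(CH4) = (1/1) × 0.1847 = 0.1847 mol
m(CH4) = 0.1847 × 16.04 = 2.963 g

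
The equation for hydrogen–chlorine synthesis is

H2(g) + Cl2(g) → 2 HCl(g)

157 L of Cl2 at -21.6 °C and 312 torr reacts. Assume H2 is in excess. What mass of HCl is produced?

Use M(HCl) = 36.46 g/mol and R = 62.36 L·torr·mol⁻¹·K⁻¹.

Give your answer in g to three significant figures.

228 g

n(Cl2) = PV/RT = (312 × 157) / (62.36 × 251.55) = 3.123 mol
n(HCl) = (2/1) × 3.123 = 6.246 mol
m(HCl) = 6.246 × 36.46 = 227.7 g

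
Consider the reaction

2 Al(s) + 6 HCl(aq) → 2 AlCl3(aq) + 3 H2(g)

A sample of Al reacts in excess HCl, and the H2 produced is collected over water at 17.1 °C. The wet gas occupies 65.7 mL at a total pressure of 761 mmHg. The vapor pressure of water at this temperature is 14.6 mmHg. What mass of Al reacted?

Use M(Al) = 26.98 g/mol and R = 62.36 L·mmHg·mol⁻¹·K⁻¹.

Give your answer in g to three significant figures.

0.0487 g

P(H2) = 761 − 14.6 = 746.4 mmHg
n(H2) = PV/RT = (746.4 × 0.06570) / (62.36 × 290.25) = 0.002709 mol
n(Al) = (2/3) × 0.002709 = 0.001806 mol
m(Al) = 0.001806 × 26.98 = 0.04873 g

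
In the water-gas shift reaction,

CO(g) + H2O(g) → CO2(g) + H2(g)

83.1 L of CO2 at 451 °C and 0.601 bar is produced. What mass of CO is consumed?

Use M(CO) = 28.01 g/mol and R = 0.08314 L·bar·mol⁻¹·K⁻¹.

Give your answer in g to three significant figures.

23.2 g

n(CO2) = PV/RT = (0.601 × 83.1) / (0.08314 × 724.15) = 0.8295 mol
n(CO) = (1/1) × 0.8295 = 0.8295 mol
m(CO) = 0.8295 × 28.01 = 23.23 g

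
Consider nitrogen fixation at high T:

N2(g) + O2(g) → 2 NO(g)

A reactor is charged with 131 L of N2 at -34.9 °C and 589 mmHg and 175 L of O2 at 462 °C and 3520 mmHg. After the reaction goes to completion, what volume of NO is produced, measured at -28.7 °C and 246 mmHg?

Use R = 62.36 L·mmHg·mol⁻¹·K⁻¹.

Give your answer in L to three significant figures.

644 L

n(N2) = PV/RT = (589 × 131) / (62.36 × 238.25) = 5.193 mol
n(O2) = PV/RT = (3520 × 175) / (62.36 × 735.15) = 13.44 mol
For 5.193 mol N2, stoichiometry requires (1/1) × 5.193 = 5.193 mol O2; 13.44 mol is available, so N2 is limiting.
n(NO) = (2/1) × 5.193 = 10.39 mol
V(NO) = nRT/P = 10.39 × 62.36 × 244.45 / 246 = 643.8 L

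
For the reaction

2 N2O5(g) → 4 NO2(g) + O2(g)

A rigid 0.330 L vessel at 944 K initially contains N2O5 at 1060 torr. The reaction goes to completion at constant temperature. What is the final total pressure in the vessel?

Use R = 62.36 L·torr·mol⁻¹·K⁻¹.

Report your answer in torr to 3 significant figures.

Rigid vessel, constant T ⇒ P scales with total gas moles (2 → 5).
P_final = (5/2) × 1060 = 2650 torr

2650 torr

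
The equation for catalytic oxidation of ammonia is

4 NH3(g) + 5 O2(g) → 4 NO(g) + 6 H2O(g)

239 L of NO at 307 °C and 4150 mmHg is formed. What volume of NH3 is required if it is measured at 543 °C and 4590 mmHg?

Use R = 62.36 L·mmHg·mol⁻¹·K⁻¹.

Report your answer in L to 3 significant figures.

n(NO) = PV/RT = (4150 × 239) / (62.36 × 580.15) = 27.42 mol
n(NH3) = (4/4) × 27.42 = 27.42 mol
V = nRT/P = 27.42 × 62.36 × 816.15 / 4590 = 304.0 L

304 L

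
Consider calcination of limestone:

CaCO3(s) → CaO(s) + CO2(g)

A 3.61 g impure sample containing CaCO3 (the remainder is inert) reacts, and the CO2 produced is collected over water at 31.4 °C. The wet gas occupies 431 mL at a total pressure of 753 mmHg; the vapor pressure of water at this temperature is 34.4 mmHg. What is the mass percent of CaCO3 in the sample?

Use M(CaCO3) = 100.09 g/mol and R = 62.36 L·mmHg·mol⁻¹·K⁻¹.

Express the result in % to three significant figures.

P(CO2) = 753 − 34.4 = 718.6 mmHg
n(CO2) = PV/RT = (718.6 × 0.4310) / (62.36 × 304.55) = 0.01631 mol
n(CaCO3) = (1/1) × 0.01631 = 0.01631 mol
m(CaCO3) = 0.01631 × 100.09 = 1.632 g
%CaCO3 = 1.632 / 3.61 × 100 = 45.21%

45.2 %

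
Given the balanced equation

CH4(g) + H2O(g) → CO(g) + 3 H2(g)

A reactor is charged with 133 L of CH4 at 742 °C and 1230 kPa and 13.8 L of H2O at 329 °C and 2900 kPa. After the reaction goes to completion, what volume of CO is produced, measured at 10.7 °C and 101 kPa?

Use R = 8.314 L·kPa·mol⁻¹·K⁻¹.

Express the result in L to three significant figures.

n(CH4) = PV/RT = (1230 × 133) / (8.314 × 1015.15) = 19.38 mol
n(H2O) = PV/RT = (2900 × 13.8) / (8.314 × 602.15) = 7.994 mol
For 19.38 mol CH4, stoichiometry requires (1/1) × 19.38 = 19.38 mol H2O; 7.994 mol is available, so H2O is limiting.
n(CO) = (1/1) × 7.994 = 7.994 mol
V(CO) = nRT/P = 7.994 × 8.314 × 283.85 / 101 = 186.8 L

187 L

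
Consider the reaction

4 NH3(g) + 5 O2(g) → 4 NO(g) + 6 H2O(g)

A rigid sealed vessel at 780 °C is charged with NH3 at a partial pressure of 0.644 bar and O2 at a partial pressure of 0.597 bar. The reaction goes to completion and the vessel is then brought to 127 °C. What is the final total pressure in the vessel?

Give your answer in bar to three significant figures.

0.517 bar

Because the vessel is rigid and T is held at 780 °C, work the stoichiometry in partial pressures (P_i = n_iRT/V).
P(O2) required for 0.644 bar of NH3 = (5/4) × 0.644 = 0.8050 bar; available 0.597 bar, so O2 is limiting.
P(NH3) remaining = 0.644 − (4/5) × 0.597 = 0.1664 bar
P(gaseous products) = (4+6)/5 × 0.597 = 1.194 bar
P_total at 780 °C = 0.1664 + 1.194 = 1.360 bar
Scaling to 127 °C: P = 1.360 × 400.15/1053.15 = 0.5167 bar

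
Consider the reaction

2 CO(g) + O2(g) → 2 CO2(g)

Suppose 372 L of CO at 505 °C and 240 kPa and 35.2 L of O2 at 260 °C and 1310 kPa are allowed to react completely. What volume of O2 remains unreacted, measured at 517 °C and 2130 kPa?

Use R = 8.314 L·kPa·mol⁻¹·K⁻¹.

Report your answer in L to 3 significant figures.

n(CO) = PV/RT = (240 × 372) / (8.314 × 778.15) = 13.80 mol
n(O2) = PV/RT = (1310 × 35.2) / (8.314 × 533.15) = 10.40 mol
For 13.80 mol CO, stoichiometry requires (1/2) × 13.80 = 6.900 mol O2; 10.40 mol is available, so CO is limiting.
n(O2) consumed = (1/2) × 13.80 = 6.900 mol; remaining = 10.40 − 6.900 = 3.500 mol
V(O2) = nRT/P = 3.500 × 8.314 × 790.15 / 2130 = 10.79 L

10.8 L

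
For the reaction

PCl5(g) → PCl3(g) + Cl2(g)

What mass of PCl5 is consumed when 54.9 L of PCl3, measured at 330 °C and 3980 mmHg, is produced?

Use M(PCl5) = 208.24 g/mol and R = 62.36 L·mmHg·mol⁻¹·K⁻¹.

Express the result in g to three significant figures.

1210 g

n(PCl3) = PV/RT = (3980 × 54.9) / (62.36 × 603.15) = 5.809 mol
n(PCl5) = (1/1) × 5.809 = 5.809 mol
m(PCl5) = 5.809 × 208.24 = 1210 g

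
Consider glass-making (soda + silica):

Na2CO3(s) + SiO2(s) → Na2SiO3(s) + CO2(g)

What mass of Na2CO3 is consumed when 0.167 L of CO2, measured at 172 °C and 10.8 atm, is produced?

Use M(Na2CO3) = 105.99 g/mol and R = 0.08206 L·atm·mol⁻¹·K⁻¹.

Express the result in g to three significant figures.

n(CO2) = PV/RT = (10.8 × 0.167) / (0.08206 × 445.15) = 0.04937 mol
n(Na2CO3) = (1/1) × 0.04937 = 0.04937 mol
m(Na2CO3) = 0.04937 × 105.99 = 5.233 g

5.23 g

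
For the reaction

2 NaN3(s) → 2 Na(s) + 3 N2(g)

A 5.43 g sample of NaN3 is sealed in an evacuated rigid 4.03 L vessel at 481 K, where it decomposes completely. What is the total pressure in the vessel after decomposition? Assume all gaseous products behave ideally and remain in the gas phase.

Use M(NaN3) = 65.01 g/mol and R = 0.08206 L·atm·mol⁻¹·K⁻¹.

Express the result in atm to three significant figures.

n(NaN3) = 5.43 / 65.01 = 0.08353 mol
n(gas produced) = (3/2) × 0.08353 = 0.1253 mol
P = nRT/V = 0.1253 × 0.08206 × 481 / 4.03 = 1.227 atm

1.23 atm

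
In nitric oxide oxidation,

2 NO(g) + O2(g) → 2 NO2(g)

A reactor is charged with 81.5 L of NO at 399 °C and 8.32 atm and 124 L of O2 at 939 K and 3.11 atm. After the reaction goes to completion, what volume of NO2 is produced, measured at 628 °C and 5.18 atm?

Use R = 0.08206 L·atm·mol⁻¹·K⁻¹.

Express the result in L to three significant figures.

n(NO) = PV/RT = (8.32 × 81.5) / (0.08206 × 672.15) = 12.29 mol
n(O2) = PV/RT = (3.11 × 124) / (0.08206 × 939) = 5.005 mol
For 12.29 mol NO, stoichiometry requires (1/2) × 12.29 = 6.145 mol O2; 5.005 mol is available, so O2 is limiting.
n(NO2) = (2/1) × 5.005 = 10.01 mol
V(NO2) = nRT/P = 10.01 × 0.08206 × 901.15 / 5.18 = 142.9 L

143 L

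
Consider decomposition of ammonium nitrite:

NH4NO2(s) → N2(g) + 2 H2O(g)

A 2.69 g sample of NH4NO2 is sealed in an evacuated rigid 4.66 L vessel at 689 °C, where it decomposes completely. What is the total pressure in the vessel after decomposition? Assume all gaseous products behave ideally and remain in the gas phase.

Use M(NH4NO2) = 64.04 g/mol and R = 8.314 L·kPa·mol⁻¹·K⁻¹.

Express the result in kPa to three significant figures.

216 kPa

n(NH4NO2) = 2.69 / 64.04 = 0.04200 mol
n(gas produced) = (3/1) × 0.04200 = 0.1260 mol
P = nRT/V = 0.1260 × 8.314 × 962.15 / 4.66 = 216.3 kPa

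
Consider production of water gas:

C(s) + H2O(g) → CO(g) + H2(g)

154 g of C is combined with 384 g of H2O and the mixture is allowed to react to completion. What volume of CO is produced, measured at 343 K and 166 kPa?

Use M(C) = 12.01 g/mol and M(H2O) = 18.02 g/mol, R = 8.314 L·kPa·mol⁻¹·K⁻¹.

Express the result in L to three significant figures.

n(C) = 154 / 12.01 = 12.82 mol
n(H2O) = 384 / 18.02 = 21.31 mol
For 12.82 mol C, stoichiometry requires (1/1) × 12.82 = 12.82 mol H2O; 21.31 mol is available, so C is limiting.
n(CO) = (1/1) × 12.82 = 12.82 mol
V(CO) = nRT/P = 12.82 × 8.314 × 343 / 166 = 220.2 L

220 L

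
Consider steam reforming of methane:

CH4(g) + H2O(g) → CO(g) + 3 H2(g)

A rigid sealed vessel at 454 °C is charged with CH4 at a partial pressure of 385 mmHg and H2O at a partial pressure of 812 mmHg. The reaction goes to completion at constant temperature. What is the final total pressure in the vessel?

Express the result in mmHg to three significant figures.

With V and T fixed, P_i ∝ n_i, so the mole ratios apply directly to partial pressures at 454 °C.
P(H2O) required for 385 mmHg of CH4 = (1/1) × 385 = 385.0 mmHg; available 812 mmHg, so CH4 is limiting.
P(H2O) remaining = 812 − (1/1) × 385 = 427.0 mmHg
P(gaseous products) = (1+3)/1 × 385 = 1540 mmHg
P_total at 454 °C = 427.0 + 1540 = 1967 mmHg

1970 mmHg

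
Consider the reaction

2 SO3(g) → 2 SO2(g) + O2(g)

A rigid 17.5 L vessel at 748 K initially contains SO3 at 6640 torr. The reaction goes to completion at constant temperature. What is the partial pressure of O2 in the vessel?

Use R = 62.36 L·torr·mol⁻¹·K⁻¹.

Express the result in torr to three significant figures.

3320 torr

n(SO3)₀ = PV/RT = (6640 × 17.5) / (62.36 × 748) = 2.491 mol
n(O2) = (1/2) × 2.491 = 1.246 mol
P(O2) = nRT/V = 1.246 × 62.36 × 748 / 17.5 = 3321 torr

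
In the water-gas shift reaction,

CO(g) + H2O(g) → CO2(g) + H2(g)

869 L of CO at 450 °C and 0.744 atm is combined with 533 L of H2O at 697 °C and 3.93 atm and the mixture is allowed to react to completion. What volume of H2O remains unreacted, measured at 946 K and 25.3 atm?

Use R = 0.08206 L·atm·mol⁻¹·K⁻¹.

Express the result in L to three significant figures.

n(CO) = PV/RT = (0.744 × 869) / (0.08206 × 723.15) = 10.90 mol
n(H2O) = PV/RT = (3.93 × 533) / (0.08206 × 970.15) = 26.31 mol
For 10.90 mol CO, stoichiometry requires (1/1) × 10.90 = 10.90 mol H2O; 26.31 mol is available, so CO is limiting.
n(H2O) consumed = (1/1) × 10.90 = 10.90 mol; remaining = 26.31 − 10.90 = 15.41 mol
V(H2O) = nRT/P = 15.41 × 0.08206 × 946 / 25.3 = 47.28 L

47.3 L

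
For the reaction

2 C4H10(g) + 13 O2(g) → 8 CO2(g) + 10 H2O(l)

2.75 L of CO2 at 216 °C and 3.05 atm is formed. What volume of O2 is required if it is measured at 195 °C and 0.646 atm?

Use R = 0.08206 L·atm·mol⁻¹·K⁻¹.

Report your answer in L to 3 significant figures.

20.2 L

n(CO2) = PV/RT = (3.05 × 2.75) / (0.08206 × 489.15) = 0.2090 mol
n(O2) = (13/8) × 0.2090 = 0.3396 mol
V = nRT/P = 0.3396 × 0.08206 × 468.15 / 0.646 = 20.20 L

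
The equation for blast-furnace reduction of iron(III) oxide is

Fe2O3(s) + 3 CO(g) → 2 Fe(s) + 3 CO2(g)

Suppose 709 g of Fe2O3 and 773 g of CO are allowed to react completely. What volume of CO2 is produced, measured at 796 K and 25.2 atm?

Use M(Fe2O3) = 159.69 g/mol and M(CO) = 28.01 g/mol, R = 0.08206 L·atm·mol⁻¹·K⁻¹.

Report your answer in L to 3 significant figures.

n(Fe2O3) = 709 / 159.69 = 4.440 mol
n(CO) = 773 / 28.01 = 27.60 mol
For 4.440 mol Fe2O3, stoichiometry requires (3/1) × 4.440 = 13.32 mol CO; 27.60 mol is available, so Fe2O3 is limiting.
n(CO2) = (3/1) × 4.440 = 13.32 mol
V(CO2) = nRT/P = 13.32 × 0.08206 × 796 / 25.2 = 34.53 L

34.5 L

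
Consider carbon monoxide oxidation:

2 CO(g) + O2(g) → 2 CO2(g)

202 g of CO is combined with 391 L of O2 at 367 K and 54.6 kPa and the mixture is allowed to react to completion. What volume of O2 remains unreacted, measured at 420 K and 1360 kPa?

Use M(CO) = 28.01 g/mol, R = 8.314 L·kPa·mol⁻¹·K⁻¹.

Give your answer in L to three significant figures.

8.71 L

n(CO) = 202 / 28.01 = 7.212 mol
n(O2) = PV/RT = (54.6 × 391) / (8.314 × 367) = 6.997 mol
For 7.212 mol CO, stoichiometry requires (1/2) × 7.212 = 3.606 mol O2; 6.997 mol is available, so CO is limiting.
n(O2) consumed = (1/2) × 7.212 = 3.606 mol; remaining = 6.997 − 3.606 = 3.391 mol
V(O2) = nRT/P = 3.391 × 8.314 × 420 / 1360 = 8.707 L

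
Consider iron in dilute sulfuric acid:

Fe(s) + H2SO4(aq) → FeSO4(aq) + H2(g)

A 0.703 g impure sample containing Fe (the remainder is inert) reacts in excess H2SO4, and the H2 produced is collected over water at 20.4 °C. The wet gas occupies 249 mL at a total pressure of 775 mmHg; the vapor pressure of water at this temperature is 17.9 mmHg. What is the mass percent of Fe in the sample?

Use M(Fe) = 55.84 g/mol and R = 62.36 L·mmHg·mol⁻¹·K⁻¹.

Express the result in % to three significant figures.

P(H2) = 775 − 17.9 = 757.1 mmHg
n(H2) = PV/RT = (757.1 × 0.2490) / (62.36 × 293.55) = 0.01030 mol
n(Fe) = (1/1) × 0.01030 = 0.01030 mol
m(Fe) = 0.01030 × 55.84 = 0.5752 g
%Fe = 0.5752 / 0.703 × 100 = 81.82%

81.8 %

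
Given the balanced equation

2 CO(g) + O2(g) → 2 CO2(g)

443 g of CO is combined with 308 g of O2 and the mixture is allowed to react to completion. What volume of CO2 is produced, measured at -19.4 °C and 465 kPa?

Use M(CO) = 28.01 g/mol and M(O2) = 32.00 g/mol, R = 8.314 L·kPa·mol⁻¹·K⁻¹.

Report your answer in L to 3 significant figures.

71.8 L

n(CO) = 443 / 28.01 = 15.82 mol
n(O2) = 308 / 32.00 = 9.625 mol
For 15.82 mol CO, stoichiometry requires (1/2) × 15.82 = 7.910 mol O2; 9.625 mol is available, so CO is limiting.
n(CO2) = (2/2) × 15.82 = 15.82 mol
V(CO2) = nRT/P = 15.82 × 8.314 × 253.75 / 465 = 71.77 L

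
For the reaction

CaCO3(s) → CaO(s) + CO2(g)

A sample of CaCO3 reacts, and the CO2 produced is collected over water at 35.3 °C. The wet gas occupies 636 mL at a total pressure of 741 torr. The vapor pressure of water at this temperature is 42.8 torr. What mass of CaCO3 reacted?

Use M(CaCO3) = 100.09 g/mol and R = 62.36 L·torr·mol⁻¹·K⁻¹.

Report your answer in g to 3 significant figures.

2.31 g

P(CO2) = 741 − 42.8 = 698.2 torr
n(CO2) = PV/RT = (698.2 × 0.6360) / (62.36 × 308.45) = 0.02309 mol
n(CaCO3) = (1/1) × 0.02309 = 0.02309 mol
m(CaCO3) = 0.02309 × 100.09 = 2.311 g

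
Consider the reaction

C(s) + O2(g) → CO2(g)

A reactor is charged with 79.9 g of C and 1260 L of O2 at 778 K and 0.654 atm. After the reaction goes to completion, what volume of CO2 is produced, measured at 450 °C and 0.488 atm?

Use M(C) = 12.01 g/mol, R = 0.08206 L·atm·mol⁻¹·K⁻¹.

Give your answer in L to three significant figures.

n(C) = 79.9 / 12.01 = 6.653 mol
n(O2) = PV/RT = (0.654 × 1260) / (0.08206 × 778) = 12.91 mol
For 6.653 mol C, stoichiometry requires (1/1) × 6.653 = 6.653 mol O2; 12.91 mol is available, so C is limiting.
n(CO2) = (1/1) × 6.653 = 6.653 mol
V(CO2) = nRT/P = 6.653 × 0.08206 × 723.15 / 0.488 = 809.0 L

809 L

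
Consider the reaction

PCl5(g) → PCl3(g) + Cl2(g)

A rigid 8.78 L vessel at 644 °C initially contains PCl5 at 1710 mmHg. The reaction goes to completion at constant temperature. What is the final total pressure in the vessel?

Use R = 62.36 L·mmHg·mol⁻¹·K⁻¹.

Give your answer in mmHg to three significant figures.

Rigid vessel, constant T ⇒ P scales with total gas moles (1 → 2).
P_final = (2/1) × 1710 = 3420 mmHg

3420 mmHg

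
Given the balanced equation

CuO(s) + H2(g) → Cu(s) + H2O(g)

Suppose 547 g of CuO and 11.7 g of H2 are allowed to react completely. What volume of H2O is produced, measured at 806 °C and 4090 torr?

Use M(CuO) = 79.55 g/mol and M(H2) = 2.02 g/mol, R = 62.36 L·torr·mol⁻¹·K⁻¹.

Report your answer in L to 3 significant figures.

95.3 L

n(CuO) = 547 / 79.55 = 6.876 mol
n(H2) = 11.7 / 2.02 = 5.792 mol
For 6.876 mol CuO, stoichiometry requires (1/1) × 6.876 = 6.876 mol H2; 5.792 mol is available, so H2 is limiting.
n(H2O) = (1/1) × 5.792 = 5.792 mol
V(H2O) = nRT/P = 5.792 × 62.36 × 1079.15 / 4090 = 95.30 L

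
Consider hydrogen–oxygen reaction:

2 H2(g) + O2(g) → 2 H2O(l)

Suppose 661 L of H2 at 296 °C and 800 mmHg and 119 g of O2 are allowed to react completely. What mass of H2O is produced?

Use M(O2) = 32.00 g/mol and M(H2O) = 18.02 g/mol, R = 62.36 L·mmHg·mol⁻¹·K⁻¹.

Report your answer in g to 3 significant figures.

n(H2) = PV/RT = (800 × 661) / (62.36 × 569.15) = 14.90 mol
n(O2) = 119 / 32.00 = 3.719 mol
For 14.90 mol H2, stoichiometry requires (1/2) × 14.90 = 7.450 mol O2; 3.719 mol is available, so O2 is limiting.
n(H2O) = (2/1) × 3.719 = 7.438 mol
m(H2O) = 7.438 × 18.02 = 134.0 g

134 g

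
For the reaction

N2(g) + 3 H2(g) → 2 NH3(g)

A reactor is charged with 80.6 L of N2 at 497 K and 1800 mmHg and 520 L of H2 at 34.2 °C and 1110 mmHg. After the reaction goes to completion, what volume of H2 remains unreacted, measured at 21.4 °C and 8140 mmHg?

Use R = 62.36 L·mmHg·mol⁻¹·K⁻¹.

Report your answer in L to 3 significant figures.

36.3 L

n(N2) = PV/RT = (1800 × 80.6) / (62.36 × 497) = 4.681 mol
n(H2) = PV/RT = (1110 × 520) / (62.36 × 307.35) = 30.12 mol
For 4.681 mol N2, stoichiometry requires (3/1) × 4.681 = 14.04 mol H2; 30.12 mol is available, so N2 is limiting.
n(H2) consumed = (3/1) × 4.681 = 14.04 mol; remaining = 30.12 − 14.04 = 16.08 mol
V(H2) = nRT/P = 16.08 × 62.36 × 294.55 / 8140 = 36.28 L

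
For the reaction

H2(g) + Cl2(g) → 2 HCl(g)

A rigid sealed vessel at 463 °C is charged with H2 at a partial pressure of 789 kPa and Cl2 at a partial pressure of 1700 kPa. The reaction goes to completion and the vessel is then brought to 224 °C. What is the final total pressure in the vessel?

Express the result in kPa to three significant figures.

Because the vessel is rigid and T is held at 463 °C, work the stoichiometry in partial pressures (P_i = n_iRT/V).
P(Cl2) required for 789 kPa of H2 = (1/1) × 789 = 789.0 kPa; available 1700 kPa, so H2 is limiting.
P(Cl2) remaining = 1700 − (1/1) × 789 = 911.0 kPa
P(gaseous products) = (2)/1 × 789 = 1578 kPa
P_total at 463 °C = 911.0 + 1578 = 2489 kPa
Scaling to 224 °C: P = 2489 × 497.15/736.15 = 1681 kPa

1680 kPa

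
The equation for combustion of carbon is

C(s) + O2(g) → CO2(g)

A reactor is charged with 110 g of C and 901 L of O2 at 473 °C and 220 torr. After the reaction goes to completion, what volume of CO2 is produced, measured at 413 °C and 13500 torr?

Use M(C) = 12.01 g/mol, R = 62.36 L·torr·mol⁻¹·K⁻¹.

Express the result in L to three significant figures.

n(C) = 110 / 12.01 = 9.159 mol
n(O2) = PV/RT = (220 × 901) / (62.36 × 746.15) = 4.260 mol
For 9.159 mol C, stoichiometry requires (1/1) × 9.159 = 9.159 mol O2; 4.260 mol is available, so O2 is limiting.
n(CO2) = (1/1) × 4.260 = 4.260 mol
V(CO2) = nRT/P = 4.260 × 62.36 × 686.15 / 13500 = 13.50 L

13.5 L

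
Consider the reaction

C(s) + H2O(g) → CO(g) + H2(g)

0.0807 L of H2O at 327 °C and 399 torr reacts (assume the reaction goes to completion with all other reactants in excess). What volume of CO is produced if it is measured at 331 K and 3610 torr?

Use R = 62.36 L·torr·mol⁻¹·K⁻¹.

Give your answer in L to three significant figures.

0.00492 L

n(H2O) = PV/RT = (399 × 0.0807) / (62.36 × 600.15) = 0.0008604 mol
n(CO) = (1/1) × 0.0008604 = 0.0008604 mol
V = nRT/P = 0.0008604 × 62.36 × 331 / 3610 = 0.004920 L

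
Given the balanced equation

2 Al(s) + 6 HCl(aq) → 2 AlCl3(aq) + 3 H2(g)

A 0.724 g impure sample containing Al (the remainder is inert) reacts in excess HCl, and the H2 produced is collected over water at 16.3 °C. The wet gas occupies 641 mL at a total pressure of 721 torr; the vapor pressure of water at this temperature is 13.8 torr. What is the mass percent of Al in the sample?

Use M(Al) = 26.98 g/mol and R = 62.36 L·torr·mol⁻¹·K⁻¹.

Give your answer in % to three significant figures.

62.4 %

P(H2) = 721 − 13.8 = 707.2 torr
n(H2) = PV/RT = (707.2 × 0.6410) / (62.36 × 289.45) = 0.02511 mol
n(Al) = (2/3) × 0.02511 = 0.01674 mol
m(Al) = 0.01674 × 26.98 = 0.4516 g
%Al = 0.4516 / 0.724 × 100 = 62.38%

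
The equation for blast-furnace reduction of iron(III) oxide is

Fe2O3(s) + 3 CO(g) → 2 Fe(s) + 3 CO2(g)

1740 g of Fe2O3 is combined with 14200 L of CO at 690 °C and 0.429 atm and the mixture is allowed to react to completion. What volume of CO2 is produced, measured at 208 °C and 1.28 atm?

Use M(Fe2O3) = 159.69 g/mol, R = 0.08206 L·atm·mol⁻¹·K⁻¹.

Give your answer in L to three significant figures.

n(Fe2O3) = 1740 / 159.69 = 10.90 mol
n(CO) = PV/RT = (0.429 × 14200) / (0.08206 × 963.15) = 77.08 mol
For 10.90 mol Fe2O3, stoichiometry requires (3/1) × 10.90 = 32.70 mol CO; 77.08 mol is available, so Fe2O3 is limiting.
n(CO2) = (3/1) × 10.90 = 32.70 mol
V(CO2) = nRT/P = 32.70 × 0.08206 × 481.15 / 1.28 = 1009 L

1010 L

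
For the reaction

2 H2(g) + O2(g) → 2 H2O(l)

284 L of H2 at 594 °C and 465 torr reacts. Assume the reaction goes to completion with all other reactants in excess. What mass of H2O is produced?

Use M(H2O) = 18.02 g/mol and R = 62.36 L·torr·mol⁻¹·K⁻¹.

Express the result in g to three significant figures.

n(H2) = PV/RT = (465 × 284) / (62.36 × 867.15) = 2.442 mol
n(H2O) = (2/2) × 2.442 = 2.442 mol
m(H2O) = 2.442 × 18.02 = 44.00 g

44.0 g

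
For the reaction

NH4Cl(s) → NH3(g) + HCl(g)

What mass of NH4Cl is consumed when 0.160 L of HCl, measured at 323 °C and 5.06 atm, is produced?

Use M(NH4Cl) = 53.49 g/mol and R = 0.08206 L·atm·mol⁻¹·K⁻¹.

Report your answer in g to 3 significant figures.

0.885 g

n(HCl) = PV/RT = (5.06 × 0.160) / (0.08206 × 596.15) = 0.01655 mol
n(NH4Cl) = (1/1) × 0.01655 = 0.01655 mol
m(NH4Cl) = 0.01655 × 53.49 = 0.8853 g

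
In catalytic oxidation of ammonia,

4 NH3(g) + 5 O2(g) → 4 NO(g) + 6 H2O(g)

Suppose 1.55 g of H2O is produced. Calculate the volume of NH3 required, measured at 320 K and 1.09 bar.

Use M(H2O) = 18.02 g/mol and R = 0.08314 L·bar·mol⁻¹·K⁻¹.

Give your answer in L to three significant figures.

1.40 L

n(H2O) = 1.550 / 18.02 = 0.08602 mol
n(NH3) = (4/6) × 0.08602 = 0.05735 mol
V = nRT/P = 0.05735 × 0.08314 × 320 / 1.09 = 1.400 L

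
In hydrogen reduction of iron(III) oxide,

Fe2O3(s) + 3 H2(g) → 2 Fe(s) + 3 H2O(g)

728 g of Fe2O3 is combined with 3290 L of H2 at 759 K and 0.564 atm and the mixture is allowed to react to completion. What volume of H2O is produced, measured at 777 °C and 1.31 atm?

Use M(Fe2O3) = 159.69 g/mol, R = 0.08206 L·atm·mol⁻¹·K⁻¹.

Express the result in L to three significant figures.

900 L

n(Fe2O3) = 728 / 159.69 = 4.559 mol
n(H2) = PV/RT = (0.564 × 3290) / (0.08206 × 759) = 29.79 mol
For 4.559 mol Fe2O3, stoichiometry requires (3/1) × 4.559 = 13.68 mol H2; 29.79 mol is available, so Fe2O3 is limiting.
n(H2O) = (3/1) × 4.559 = 13.68 mol
V(H2O) = nRT/P = 13.68 × 0.08206 × 1050.15 / 1.31 = 899.9 L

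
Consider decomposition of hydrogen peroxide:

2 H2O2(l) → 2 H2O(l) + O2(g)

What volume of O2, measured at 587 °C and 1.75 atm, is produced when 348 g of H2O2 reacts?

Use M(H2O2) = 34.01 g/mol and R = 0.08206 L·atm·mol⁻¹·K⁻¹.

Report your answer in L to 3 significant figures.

n(H2O2) = 348.0 / 34.01 = 10.23 mol
n(O2) = (1/2) × 10.23 = 5.115 mol
V = nRT/P = 5.115 × 0.08206 × 860.15 / 1.75 = 206.3 L

206 L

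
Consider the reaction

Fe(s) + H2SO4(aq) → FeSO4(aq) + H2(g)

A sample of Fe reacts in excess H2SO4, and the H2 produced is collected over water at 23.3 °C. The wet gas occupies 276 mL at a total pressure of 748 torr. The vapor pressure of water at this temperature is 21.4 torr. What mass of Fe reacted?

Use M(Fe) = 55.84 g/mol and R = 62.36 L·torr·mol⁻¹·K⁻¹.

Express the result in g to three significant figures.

0.606 g

P(H2) = 748 − 21.4 = 726.6 torr
n(H2) = PV/RT = (726.6 × 0.2760) / (62.36 × 296.45) = 0.01085 mol
n(Fe) = (1/1) × 0.01085 = 0.01085 mol
m(Fe) = 0.01085 × 55.84 = 0.6059 g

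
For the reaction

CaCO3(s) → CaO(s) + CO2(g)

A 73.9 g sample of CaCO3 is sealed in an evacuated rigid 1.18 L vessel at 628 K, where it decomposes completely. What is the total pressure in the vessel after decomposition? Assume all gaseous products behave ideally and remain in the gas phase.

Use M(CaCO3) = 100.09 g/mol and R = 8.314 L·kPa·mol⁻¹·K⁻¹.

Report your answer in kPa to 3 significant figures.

3270 kPa

n(CaCO3) = 73.9 / 100.09 = 0.7383 mol
n(gas produced) = (1/1) × 0.7383 = 0.7383 mol
P = nRT/V = 0.7383 × 8.314 × 628 / 1.18 = 3267 kPa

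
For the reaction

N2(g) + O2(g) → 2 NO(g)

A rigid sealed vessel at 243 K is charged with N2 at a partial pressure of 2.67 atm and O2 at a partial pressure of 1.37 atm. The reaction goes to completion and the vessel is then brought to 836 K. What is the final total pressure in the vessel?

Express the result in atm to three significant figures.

Because the vessel is rigid and T is held at 243 K, work the stoichiometry in partial pressures (P_i = n_iRT/V).
P(O2) required for 2.67 atm of N2 = (1/1) × 2.67 = 2.670 atm; available 1.37 atm, so O2 is limiting.
P(N2) remaining = 2.67 − (1/1) × 1.37 = 1.300 atm
P(gaseous products) = (2)/1 × 1.37 = 2.740 atm
P_total at 243 K = 1.300 + 2.740 = 4.040 atm
Scaling to 836 K: P = 4.040 × 836/243 = 13.90 atm

13.9 atm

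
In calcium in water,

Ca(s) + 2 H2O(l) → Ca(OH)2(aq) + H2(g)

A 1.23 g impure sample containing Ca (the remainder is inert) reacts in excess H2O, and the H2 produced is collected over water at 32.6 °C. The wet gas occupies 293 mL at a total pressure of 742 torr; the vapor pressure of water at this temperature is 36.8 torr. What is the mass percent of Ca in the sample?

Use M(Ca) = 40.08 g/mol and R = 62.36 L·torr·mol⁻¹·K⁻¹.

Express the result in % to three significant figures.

35.3 %

P(H2) = 742 − 36.8 = 705.2 torr
n(H2) = PV/RT = (705.2 × 0.2930) / (62.36 × 305.75) = 0.01084 mol
n(Ca) = (1/1) × 0.01084 = 0.01084 mol
m(Ca) = 0.01084 × 40.08 = 0.4345 g
%Ca = 0.4345 / 1.23 × 100 = 35.33%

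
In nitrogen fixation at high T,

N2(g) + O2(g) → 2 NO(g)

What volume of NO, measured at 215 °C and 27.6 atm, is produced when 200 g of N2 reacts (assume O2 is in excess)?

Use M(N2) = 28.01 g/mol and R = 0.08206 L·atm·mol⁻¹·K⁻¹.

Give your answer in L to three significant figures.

n(N2) = 200.0 / 28.01 = 7.140 mol
n(NO) = (2/1) × 7.140 = 14.28 mol
V = nRT/P = 14.28 × 0.08206 × 488.15 / 27.6 = 20.73 L

20.7 L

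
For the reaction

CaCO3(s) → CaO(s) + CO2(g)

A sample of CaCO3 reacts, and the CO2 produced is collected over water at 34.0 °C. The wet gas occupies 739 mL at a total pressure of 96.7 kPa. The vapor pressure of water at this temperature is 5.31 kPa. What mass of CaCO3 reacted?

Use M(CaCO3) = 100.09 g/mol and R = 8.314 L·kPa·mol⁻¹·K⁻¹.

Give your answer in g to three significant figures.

2.65 g

P(CO2) = 96.7 − 5.31 = 91.39 kPa
n(CO2) = PV/RT = (91.39 × 0.7390) / (8.314 × 307.15) = 0.02645 mol
n(CaCO3) = (1/1) × 0.02645 = 0.02645 mol
m(CaCO3) = 0.02645 × 100.09 = 2.647 g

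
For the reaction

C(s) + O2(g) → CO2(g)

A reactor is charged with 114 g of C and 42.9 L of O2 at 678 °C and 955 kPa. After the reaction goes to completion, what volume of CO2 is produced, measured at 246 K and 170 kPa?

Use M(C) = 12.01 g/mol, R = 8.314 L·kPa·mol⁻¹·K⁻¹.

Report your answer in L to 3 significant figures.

62.3 L

n(C) = 114 / 12.01 = 9.492 mol
n(O2) = PV/RT = (955 × 42.9) / (8.314 × 951.15) = 5.181 mol
For 9.492 mol C, stoichiometry requires (1/1) × 9.492 = 9.492 mol O2; 5.181 mol is available, so O2 is limiting.
n(CO2) = (1/1) × 5.181 = 5.181 mol
V(CO2) = nRT/P = 5.181 × 8.314 × 246 / 170 = 62.33 L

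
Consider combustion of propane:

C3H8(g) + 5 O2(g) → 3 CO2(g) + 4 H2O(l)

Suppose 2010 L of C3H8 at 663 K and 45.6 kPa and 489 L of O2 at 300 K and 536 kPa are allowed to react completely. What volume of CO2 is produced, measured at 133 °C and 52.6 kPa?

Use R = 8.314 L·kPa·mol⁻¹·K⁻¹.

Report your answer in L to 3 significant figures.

n(C3H8) = PV/RT = (45.6 × 2010) / (8.314 × 663) = 16.63 mol
n(O2) = PV/RT = (536 × 489) / (8.314 × 300) = 105.1 mol
For 16.63 mol C3H8, stoichiometry requires (5/1) × 16.63 = 83.15 mol O2; 105.1 mol is available, so C3H8 is limiting.
n(CO2) = (3/1) × 16.63 = 49.89 mol
V(CO2) = nRT/P = 49.89 × 8.314 × 406.15 / 52.6 = 3203 L

3200 L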